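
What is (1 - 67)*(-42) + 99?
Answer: 2871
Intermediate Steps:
(1 - 67)*(-42) + 99 = -66*(-42) + 99 = 2772 + 99 = 2871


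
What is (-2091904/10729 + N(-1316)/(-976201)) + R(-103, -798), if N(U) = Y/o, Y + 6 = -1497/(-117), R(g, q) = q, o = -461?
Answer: -186983395718929049/188305942650891 ≈ -992.98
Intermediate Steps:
Y = 265/39 (Y = -6 - 1497/(-117) = -6 - 1497*(-1/117) = -6 + 499/39 = 265/39 ≈ 6.7949)
N(U) = -265/17979 (N(U) = (265/39)/(-461) = (265/39)*(-1/461) = -265/17979)
(-2091904/10729 + N(-1316)/(-976201)) + R(-103, -798) = (-2091904/10729 - 265/17979/(-976201)) - 798 = (-2091904*1/10729 - 265/17979*(-1/976201)) - 798 = (-2091904/10729 + 265/17551117779) - 798 = -36715253483518031/188305942650891 - 798 = -186983395718929049/188305942650891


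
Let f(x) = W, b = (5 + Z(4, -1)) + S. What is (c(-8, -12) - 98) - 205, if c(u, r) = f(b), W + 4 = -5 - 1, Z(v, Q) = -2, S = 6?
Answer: -313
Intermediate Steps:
W = -10 (W = -4 + (-5 - 1) = -4 - 6 = -10)
b = 9 (b = (5 - 2) + 6 = 3 + 6 = 9)
f(x) = -10
c(u, r) = -10
(c(-8, -12) - 98) - 205 = (-10 - 98) - 205 = -108 - 205 = -313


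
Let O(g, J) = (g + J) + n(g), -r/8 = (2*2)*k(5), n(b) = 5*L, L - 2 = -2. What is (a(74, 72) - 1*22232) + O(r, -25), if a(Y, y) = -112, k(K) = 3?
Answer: -22465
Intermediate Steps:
L = 0 (L = 2 - 2 = 0)
n(b) = 0 (n(b) = 5*0 = 0)
r = -96 (r = -8*2*2*3 = -32*3 = -8*12 = -96)
O(g, J) = J + g (O(g, J) = (g + J) + 0 = (J + g) + 0 = J + g)
(a(74, 72) - 1*22232) + O(r, -25) = (-112 - 1*22232) + (-25 - 96) = (-112 - 22232) - 121 = -22344 - 121 = -22465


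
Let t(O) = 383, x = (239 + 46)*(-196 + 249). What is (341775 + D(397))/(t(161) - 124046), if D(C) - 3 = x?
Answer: -118961/41221 ≈ -2.8859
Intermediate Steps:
x = 15105 (x = 285*53 = 15105)
D(C) = 15108 (D(C) = 3 + 15105 = 15108)
(341775 + D(397))/(t(161) - 124046) = (341775 + 15108)/(383 - 124046) = 356883/(-123663) = 356883*(-1/123663) = -118961/41221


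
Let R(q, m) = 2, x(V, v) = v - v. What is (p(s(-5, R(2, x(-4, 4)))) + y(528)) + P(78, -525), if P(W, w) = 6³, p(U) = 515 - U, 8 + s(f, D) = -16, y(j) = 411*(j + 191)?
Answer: 296264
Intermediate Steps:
x(V, v) = 0
y(j) = 78501 + 411*j (y(j) = 411*(191 + j) = 78501 + 411*j)
s(f, D) = -24 (s(f, D) = -8 - 16 = -24)
P(W, w) = 216
(p(s(-5, R(2, x(-4, 4)))) + y(528)) + P(78, -525) = ((515 - 1*(-24)) + (78501 + 411*528)) + 216 = ((515 + 24) + (78501 + 217008)) + 216 = (539 + 295509) + 216 = 296048 + 216 = 296264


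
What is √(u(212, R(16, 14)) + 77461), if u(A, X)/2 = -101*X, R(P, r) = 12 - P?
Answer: √78269 ≈ 279.77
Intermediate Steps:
u(A, X) = -202*X (u(A, X) = 2*(-101*X) = -202*X)
√(u(212, R(16, 14)) + 77461) = √(-202*(12 - 1*16) + 77461) = √(-202*(12 - 16) + 77461) = √(-202*(-4) + 77461) = √(808 + 77461) = √78269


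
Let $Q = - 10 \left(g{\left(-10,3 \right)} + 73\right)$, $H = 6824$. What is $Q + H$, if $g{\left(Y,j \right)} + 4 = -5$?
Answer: $6184$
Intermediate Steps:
$g{\left(Y,j \right)} = -9$ ($g{\left(Y,j \right)} = -4 - 5 = -9$)
$Q = -640$ ($Q = - 10 \left(-9 + 73\right) = \left(-10\right) 64 = -640$)
$Q + H = -640 + 6824 = 6184$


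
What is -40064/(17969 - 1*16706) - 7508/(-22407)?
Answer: -296077148/9433347 ≈ -31.386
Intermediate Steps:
-40064/(17969 - 1*16706) - 7508/(-22407) = -40064/(17969 - 16706) - 7508*(-1/22407) = -40064/1263 + 7508/22407 = -296077148/9433347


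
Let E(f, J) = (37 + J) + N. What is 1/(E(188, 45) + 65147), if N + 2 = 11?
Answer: 1/65238 ≈ 1.5328e-5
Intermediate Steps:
N = 9 (N = -2 + 11 = 9)
E(f, J) = 46 + J (E(f, J) = (37 + J) + 9 = 46 + J)
1/(E(188, 45) + 65147) = 1/((46 + 45) + 65147) = 1/(91 + 65147) = 1/65238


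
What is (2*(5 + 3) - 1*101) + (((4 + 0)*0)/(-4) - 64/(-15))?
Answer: -1211/15 ≈ -80.733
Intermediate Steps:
(2*(5 + 3) - 1*101) + (((4 + 0)*0)/(-4) - 64/(-15)) = (2*8 - 101) + ((4*0)*(-¼) - 64*(-1/15)) = (16 - 101) + (0*(-¼) + 64/15) = -85 + (0 + 64/15) = -85 + 64/15 = -1211/15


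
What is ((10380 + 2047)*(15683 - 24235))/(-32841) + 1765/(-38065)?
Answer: 809065341679/250018533 ≈ 3236.0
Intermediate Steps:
((10380 + 2047)*(15683 - 24235))/(-32841) + 1765/(-38065) = (12427*(-8552))*(-1/32841) + 1765*(-1/38065) = -106275704*(-1/32841) - 353/7613 = 106275704/32841 - 353/7613 = 809065341679/250018533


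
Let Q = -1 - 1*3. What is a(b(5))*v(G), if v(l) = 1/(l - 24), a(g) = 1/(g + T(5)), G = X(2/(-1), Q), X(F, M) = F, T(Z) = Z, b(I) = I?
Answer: -1/260 ≈ -0.0038462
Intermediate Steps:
Q = -4 (Q = -1 - 3 = -4)
G = -2 (G = 2/(-1) = 2*(-1) = -2)
a(g) = 1/(5 + g) (a(g) = 1/(g + 5) = 1/(5 + g))
v(l) = 1/(-24 + l)
a(b(5))*v(G) = 1/((5 + 5)*(-24 - 2)) = 1/(10*(-26)) = (1/10)*(-1/26) = -1/260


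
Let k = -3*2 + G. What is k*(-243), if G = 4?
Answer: 486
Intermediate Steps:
k = -2 (k = -3*2 + 4 = -6 + 4 = -2)
k*(-243) = -2*(-243) = 486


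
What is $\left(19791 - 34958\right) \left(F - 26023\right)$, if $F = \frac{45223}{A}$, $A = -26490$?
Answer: $\frac{10456046275331}{26490} \approx 3.9472 \cdot 10^{8}$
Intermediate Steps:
$F = - \frac{45223}{26490}$ ($F = \frac{45223}{-26490} = 45223 \left(- \frac{1}{26490}\right) = - \frac{45223}{26490} \approx -1.7072$)
$\left(19791 - 34958\right) \left(F - 26023\right) = \left(19791 - 34958\right) \left(- \frac{45223}{26490} - 26023\right) = \left(-15167\right) \left(- \frac{689394493}{26490}\right) = \frac{10456046275331}{26490}$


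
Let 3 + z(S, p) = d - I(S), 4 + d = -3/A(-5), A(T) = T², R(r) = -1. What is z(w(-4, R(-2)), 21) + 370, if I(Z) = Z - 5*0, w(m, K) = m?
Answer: 9172/25 ≈ 366.88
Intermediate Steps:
I(Z) = Z (I(Z) = Z + 0 = Z)
d = -103/25 (d = -4 - 3/((-5)²) = -4 - 3/25 = -103/25 ≈ -4.1200)
z(S, p) = -178/25 - S (z(S, p) = -3 + (-103/25 - S) = -178/25 - S)
z(w(-4, R(-2)), 21) + 370 = (-178/25 - 1*(-4)) + 370 = (-178/25 + 4) + 370 = -78/25 + 370 = 9172/25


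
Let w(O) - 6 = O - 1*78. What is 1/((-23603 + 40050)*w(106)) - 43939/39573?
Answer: -24570561349/22129142454 ≈ -1.1103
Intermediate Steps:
w(O) = -72 + O (w(O) = 6 + (O - 1*78) = 6 + (O - 78) = 6 + (-78 + O) = -72 + O)
1/((-23603 + 40050)*w(106)) - 43939/39573 = 1/((-23603 + 40050)*(-72 + 106)) - 43939/39573 = 1/(16447*34) - 43939*1/39573 = (1/16447)*(1/34) - 43939/39573 = 1/559198 - 43939/39573 = -24570561349/22129142454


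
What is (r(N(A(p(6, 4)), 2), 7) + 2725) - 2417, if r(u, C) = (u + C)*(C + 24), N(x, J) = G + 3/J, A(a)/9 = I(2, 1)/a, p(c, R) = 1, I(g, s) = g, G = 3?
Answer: 1329/2 ≈ 664.50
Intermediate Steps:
A(a) = 18/a (A(a) = 9*(2/a) = 18/a)
N(x, J) = 3 + 3/J
r(u, C) = (24 + C)*(C + u) (r(u, C) = (C + u)*(24 + C) = (24 + C)*(C + u))
(r(N(A(p(6, 4)), 2), 7) + 2725) - 2417 = ((7² + 24*7 + 24*(3 + 3/2) + 7*(3 + 3/2)) + 2725) - 2417 = ((49 + 168 + 24*(3 + 3*(½)) + 7*(3 + 3*(½))) + 2725) - 2417 = ((49 + 168 + 24*(3 + 3/2) + 7*(3 + 3/2)) + 2725) - 2417 = ((49 + 168 + 24*(9/2) + 7*(9/2)) + 2725) - 2417 = ((49 + 168 + 108 + 63/2) + 2725) - 2417 = (713/2 + 2725) - 2417 = 6163/2 - 2417 = 1329/2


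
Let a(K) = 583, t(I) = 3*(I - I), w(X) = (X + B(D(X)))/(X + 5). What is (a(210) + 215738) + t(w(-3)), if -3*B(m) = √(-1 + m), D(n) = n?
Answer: 216321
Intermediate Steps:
B(m) = -√(-1 + m)/3
w(X) = (X - √(-1 + X)/3)/(5 + X) (w(X) = (X - √(-1 + X)/3)/(X + 5) = (X - √(-1 + X)/3)/(5 + X))
t(I) = 0 (t(I) = 3*0 = 0)
(a(210) + 215738) + t(w(-3)) = (583 + 215738) + 0 = 216321 + 0 = 216321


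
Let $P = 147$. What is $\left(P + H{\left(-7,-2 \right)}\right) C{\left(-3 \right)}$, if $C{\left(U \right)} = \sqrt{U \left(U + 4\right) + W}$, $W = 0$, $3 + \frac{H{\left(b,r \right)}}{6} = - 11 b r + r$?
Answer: $- 807 i \sqrt{3} \approx - 1397.8 i$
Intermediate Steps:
$H{\left(b,r \right)} = -18 + 6 r - 66 b r$ ($H{\left(b,r \right)} = -18 + 6 \left(- 11 b r + r\right) = -18 + 6 \left(r - 11 b r\right) = -18 - \left(- 6 r + 66 b r\right) = -18 + 6 r - 66 b r$)
$C{\left(U \right)} = \sqrt{U \left(4 + U\right)}$ ($C{\left(U \right)} = \sqrt{U \left(U + 4\right) + 0} = \sqrt{U \left(4 + U\right) + 0} = \sqrt{U \left(4 + U\right)}$)
$\left(P + H{\left(-7,-2 \right)}\right) C{\left(-3 \right)} = \left(147 - \left(30 + 924\right)\right) \sqrt{- 3 \left(4 - 3\right)} = \left(147 - 954\right) \sqrt{\left(-3\right) 1} = \left(147 - 954\right) \sqrt{-3} = - 807 i \sqrt{3}$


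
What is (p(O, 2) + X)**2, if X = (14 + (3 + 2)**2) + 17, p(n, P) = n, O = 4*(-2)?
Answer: 2304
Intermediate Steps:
O = -8
X = 56 (X = (14 + 5**2) + 17 = (14 + 25) + 17 = 39 + 17 = 56)
(p(O, 2) + X)**2 = (-8 + 56)**2 = 48**2 = 2304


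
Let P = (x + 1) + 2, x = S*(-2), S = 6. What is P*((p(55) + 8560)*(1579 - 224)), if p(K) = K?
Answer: -105059925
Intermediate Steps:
x = -12 (x = 6*(-2) = -12)
P = -9 (P = (-12 + 1) + 2 = -11 + 2 = -9)
P*((p(55) + 8560)*(1579 - 224)) = -9*(55 + 8560)*(1579 - 224) = -77535*1355 = -9*11673325 = -105059925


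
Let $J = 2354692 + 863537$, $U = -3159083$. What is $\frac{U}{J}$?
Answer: $- \frac{3159083}{3218229} \approx -0.98162$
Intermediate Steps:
$J = 3218229$
$\frac{U}{J} = - \frac{3159083}{3218229}$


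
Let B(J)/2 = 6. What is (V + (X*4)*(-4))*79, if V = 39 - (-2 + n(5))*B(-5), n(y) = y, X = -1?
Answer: 1501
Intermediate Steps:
B(J) = 12 (B(J) = 2*6 = 12)
V = 3 (V = 39 - (-2 + 5)*12 = 39 - 3*12 = 39 - 1*36 = 39 - 36 = 3)
(V + (X*4)*(-4))*79 = (3 - 1*4*(-4))*79 = (3 - 4*(-4))*79 = (3 + 16)*79 = 19*79 = 1501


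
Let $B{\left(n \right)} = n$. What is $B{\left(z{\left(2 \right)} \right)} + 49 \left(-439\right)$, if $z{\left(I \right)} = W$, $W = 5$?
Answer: $-21506$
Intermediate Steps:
$z{\left(I \right)} = 5$
$B{\left(z{\left(2 \right)} \right)} + 49 \left(-439\right) = 5 + 49 \left(-439\right) = 5 - 21511 = -21506$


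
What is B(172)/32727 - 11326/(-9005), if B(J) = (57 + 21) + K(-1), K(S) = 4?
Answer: 371404412/294706635 ≈ 1.2603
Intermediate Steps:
B(J) = 82 (B(J) = (57 + 21) + 4 = 78 + 4 = 82)
B(172)/32727 - 11326/(-9005) = 82/32727 - 11326/(-9005) = 82*(1/32727) - 11326*(-1/9005) = 82/32727 + 11326/9005 = 371404412/294706635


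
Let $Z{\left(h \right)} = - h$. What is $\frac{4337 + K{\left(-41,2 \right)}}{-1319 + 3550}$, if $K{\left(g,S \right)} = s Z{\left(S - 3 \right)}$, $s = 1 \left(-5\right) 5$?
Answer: $\frac{4312}{2231} \approx 1.9328$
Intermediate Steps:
$s = -25$ ($s = \left(-5\right) 5 = -25$)
$K{\left(g,S \right)} = -75 + 25 S$ ($K{\left(g,S \right)} = - 25 \left(- (S - 3)\right) = - 25 \left(- (-3 + S)\right) = - 25 \left(3 - S\right) = -75 + 25 S$)
$\frac{4337 + K{\left(-41,2 \right)}}{-1319 + 3550} = \frac{4337 + \left(-75 + 25 \cdot 2\right)}{-1319 + 3550} = \frac{4337 + \left(-75 + 50\right)}{2231} = \left(4337 - 25\right) \frac{1}{2231} = 4312 \cdot \frac{1}{2231} = \frac{4312}{2231}$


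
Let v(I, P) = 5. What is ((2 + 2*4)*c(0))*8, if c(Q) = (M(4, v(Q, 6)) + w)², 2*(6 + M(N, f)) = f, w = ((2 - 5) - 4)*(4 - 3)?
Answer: 8820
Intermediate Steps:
w = -7 (w = (-3 - 4)*1 = -7*1 = -7)
M(N, f) = -6 + f/2
c(Q) = 441/4 (c(Q) = ((-6 + (½)*5) - 7)² = ((-6 + 5/2) - 7)² = (-7/2 - 7)² = (-21/2)² = 441/4)
((2 + 2*4)*c(0))*8 = ((2 + 2*4)*(441/4))*8 = ((2 + 8)*(441/4))*8 = (10*(441/4))*8 = (2205/2)*8 = 8820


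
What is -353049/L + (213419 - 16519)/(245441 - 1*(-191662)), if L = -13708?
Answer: 157017882247/5991807924 ≈ 26.205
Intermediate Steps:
-353049/L + (213419 - 16519)/(245441 - 1*(-191662)) = -353049/(-13708) + (213419 - 16519)/(245441 - 1*(-191662)) = -353049*(-1/13708) + 196900/(245441 + 191662) = 353049/13708 + 196900/437103 = 157017882247/5991807924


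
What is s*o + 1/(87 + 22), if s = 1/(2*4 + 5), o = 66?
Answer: 7207/1417 ≈ 5.0861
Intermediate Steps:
s = 1/13 (s = 1/(8 + 5) = 1/13 ≈ 0.076923)
s*o + 1/(87 + 22) = (1/13)*66 + 1/(87 + 22) = 66/13 + 1/109 = 7207/1417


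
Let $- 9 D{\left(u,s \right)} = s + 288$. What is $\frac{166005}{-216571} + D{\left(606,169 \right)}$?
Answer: $- \frac{100466992}{1949139} \approx -51.544$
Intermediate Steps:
$D{\left(u,s \right)} = -32 - \frac{s}{9}$ ($D{\left(u,s \right)} = - \frac{s + 288}{9} = - \frac{288 + s}{9} = -32 - \frac{s}{9}$)
$\frac{166005}{-216571} + D{\left(606,169 \right)} = \frac{166005}{-216571} - \frac{457}{9} = 166005 \left(- \frac{1}{216571}\right) - \frac{457}{9} = - \frac{166005}{216571} - \frac{457}{9} = - \frac{100466992}{1949139}$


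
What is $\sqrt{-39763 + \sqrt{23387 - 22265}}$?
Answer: $\sqrt{-39763 + \sqrt{1122}} \approx 199.32 i$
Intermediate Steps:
$\sqrt{-39763 + \sqrt{23387 - 22265}} = \sqrt{-39763 + \sqrt{1122}}$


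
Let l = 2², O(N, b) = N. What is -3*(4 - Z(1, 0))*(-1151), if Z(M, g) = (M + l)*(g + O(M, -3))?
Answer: -3453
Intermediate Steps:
l = 4
Z(M, g) = (4 + M)*(M + g) (Z(M, g) = (M + 4)*(g + M) = (4 + M)*(M + g))
-3*(4 - Z(1, 0))*(-1151) = -3*(4 - (1² + 4*1 + 4*0 + 1*0))*(-1151) = -3*(4 - (1 + 4 + 0 + 0))*(-1151) = -3*(4 - 1*5)*(-1151) = -3*(4 - 5)*(-1151) = -3*(-1)*(-1151) = 3*(-1151) = -3453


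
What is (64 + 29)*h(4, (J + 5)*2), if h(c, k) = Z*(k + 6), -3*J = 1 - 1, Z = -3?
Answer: -4464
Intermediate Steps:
J = 0 (J = -(1 - 1)/3 = -⅓*0 = 0)
h(c, k) = -18 - 3*k (h(c, k) = -3*(k + 6) = -3*(6 + k) = -18 - 3*k)
(64 + 29)*h(4, (J + 5)*2) = (64 + 29)*(-18 - 3*(0 + 5)*2) = 93*(-18 - 15*2) = 93*(-18 - 3*10) = 93*(-18 - 30) = 93*(-48) = -4464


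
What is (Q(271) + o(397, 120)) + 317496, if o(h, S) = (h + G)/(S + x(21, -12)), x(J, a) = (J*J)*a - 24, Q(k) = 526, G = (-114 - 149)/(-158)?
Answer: 261085822307/820968 ≈ 3.1802e+5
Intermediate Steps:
G = 263/158 (G = -263*(-1/158) = 263/158 ≈ 1.6646)
x(J, a) = -24 + a*J² (x(J, a) = J²*a - 24 = a*J² - 24 = -24 + a*J²)
o(h, S) = (263/158 + h)/(-5316 + S) (o(h, S) = (h + 263/158)/(S + (-24 - 12*21²)) = (263/158 + h)/(S + (-24 - 12*441)) = (263/158 + h)/(S + (-24 - 5292)) = (263/158 + h)/(S - 5316) = (263/158 + h)/(-5316 + S))
(Q(271) + o(397, 120)) + 317496 = (526 + (263/158 + 397)/(-5316 + 120)) + 317496 = (526 + (62989/158)/(-5196)) + 317496 = (526 - 1/5196*62989/158) + 317496 = (526 - 62989/820968) + 317496 = 431766179/820968 + 317496 = 261085822307/820968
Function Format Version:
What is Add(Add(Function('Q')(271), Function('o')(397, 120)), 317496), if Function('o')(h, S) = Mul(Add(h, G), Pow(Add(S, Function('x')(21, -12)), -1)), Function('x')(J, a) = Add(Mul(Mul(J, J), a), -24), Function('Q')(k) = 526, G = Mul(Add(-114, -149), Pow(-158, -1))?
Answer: Rational(261085822307, 820968) ≈ 3.1802e+5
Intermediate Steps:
G = Rational(263, 158) (G = Mul(-263, Rational(-1, 158)) = Rational(263, 158) ≈ 1.6646)
Function('x')(J, a) = Add(-24, Mul(a, Pow(J, 2))) (Function('x')(J, a) = Add(Mul(Pow(J, 2), a), -24) = Add(Mul(a, Pow(J, 2)), -24) = Add(-24, Mul(a, Pow(J, 2))))
Function('o')(h, S) = Mul(Pow(Add(-5316, S), -1), Add(Rational(263, 158), h)) (Function('o')(h, S) = Mul(Add(h, Rational(263, 158)), Pow(Add(S, Add(-24, Mul(-12, Pow(21, 2)))), -1)) = Mul(Add(Rational(263, 158), h), Pow(Add(S, Add(-24, Mul(-12, 441))), -1)) = Mul(Add(Rational(263, 158), h), Pow(Add(S, Add(-24, -5292)), -1)) = Mul(Add(Rational(263, 158), h), Pow(Add(S, -5316), -1)) = Mul(Add(Rational(263, 158), h), Pow(Add(-5316, S), -1)) = Mul(Pow(Add(-5316, S), -1), Add(Rational(263, 158), h)))
Add(Add(Function('Q')(271), Function('o')(397, 120)), 317496) = Add(Add(526, Mul(Pow(Add(-5316, 120), -1), Add(Rational(263, 158), 397))), 317496) = Add(Add(526, Mul(Pow(-5196, -1), Rational(62989, 158))), 317496) = Add(Add(526, Mul(Rational(-1, 5196), Rational(62989, 158))), 317496) = Add(Add(526, Rational(-62989, 820968)), 317496) = Add(Rational(431766179, 820968), 317496) = Rational(261085822307, 820968)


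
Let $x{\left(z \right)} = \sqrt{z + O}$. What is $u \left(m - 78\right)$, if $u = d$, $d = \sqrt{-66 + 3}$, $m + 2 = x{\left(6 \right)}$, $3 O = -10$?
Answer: $2 i \sqrt{7} \left(-120 + \sqrt{6}\right) \approx - 622.02 i$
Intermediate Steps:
$O = - \frac{10}{3}$ ($O = \frac{1}{3} \left(-10\right) = - \frac{10}{3} \approx -3.3333$)
$x{\left(z \right)} = \sqrt{- \frac{10}{3} + z}$ ($x{\left(z \right)} = \sqrt{z - \frac{10}{3}} = \sqrt{- \frac{10}{3} + z}$)
$m = -2 + \frac{2 \sqrt{6}}{3}$ ($m = -2 + \frac{\sqrt{-30 + 9 \cdot 6}}{3} = -2 + \frac{\sqrt{-30 + 54}}{3} = -2 + \frac{\sqrt{24}}{3} = -2 + \frac{2 \sqrt{6}}{3} \approx -0.36701$)
$d = 3 i \sqrt{7}$ ($d = \sqrt{-63} = 3 i \sqrt{7} \approx 7.9373 i$)
$u = 3 i \sqrt{7} \approx 7.9373 i$
$u \left(m - 78\right) = 3 i \sqrt{7} \left(\left(-2 + \frac{2 \sqrt{6}}{3}\right) - 78\right) = 3 i \sqrt{7} \left(-80 + \frac{2 \sqrt{6}}{3}\right)$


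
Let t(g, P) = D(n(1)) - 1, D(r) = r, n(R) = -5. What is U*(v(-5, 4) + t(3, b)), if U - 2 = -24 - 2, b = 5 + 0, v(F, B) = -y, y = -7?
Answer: -24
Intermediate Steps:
v(F, B) = 7 (v(F, B) = -1*(-7) = 7)
b = 5
U = -24 (U = 2 + (-24 - 2) = 2 - 26 = -24)
t(g, P) = -6 (t(g, P) = -5 - 1 = -6)
U*(v(-5, 4) + t(3, b)) = -24*(7 - 6) = -24*1 = -24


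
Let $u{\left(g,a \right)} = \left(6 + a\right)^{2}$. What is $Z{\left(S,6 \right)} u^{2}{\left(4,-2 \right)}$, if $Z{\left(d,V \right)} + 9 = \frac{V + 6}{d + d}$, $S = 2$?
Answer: $-1536$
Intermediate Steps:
$Z{\left(d,V \right)} = -9 + \frac{6 + V}{2 d}$ ($Z{\left(d,V \right)} = -9 + \frac{V + 6}{d + d} = -9 + \frac{6 + V}{2 d}$)
$Z{\left(S,6 \right)} u^{2}{\left(4,-2 \right)} = \frac{6 + 6 - 36}{2 \cdot 2} \left(\left(6 - 2\right)^{2}\right)^{2} = \frac{1}{2} \cdot \frac{1}{2} \left(6 + 6 - 36\right) \left(4^{2}\right)^{2} = \frac{1}{2} \cdot \frac{1}{2} \left(-24\right) 16^{2} = \left(-6\right) 256 = -1536$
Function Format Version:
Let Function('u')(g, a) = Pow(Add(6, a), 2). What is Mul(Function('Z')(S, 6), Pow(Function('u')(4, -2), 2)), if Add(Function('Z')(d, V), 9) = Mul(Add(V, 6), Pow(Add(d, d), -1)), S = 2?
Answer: -1536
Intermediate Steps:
Function('Z')(d, V) = Add(-9, Mul(Rational(1, 2), Pow(d, -1), Add(6, V))) (Function('Z')(d, V) = Add(-9, Mul(Add(V, 6), Pow(Add(d, d), -1))) = Add(-9, Mul(Add(6, V), Pow(Mul(2, d), -1))) = Add(-9, Mul(Add(6, V), Mul(Rational(1, 2), Pow(d, -1)))) = Add(-9, Mul(Rational(1, 2), Pow(d, -1), Add(6, V))))
Mul(Function('Z')(S, 6), Pow(Function('u')(4, -2), 2)) = Mul(Mul(Rational(1, 2), Pow(2, -1), Add(6, 6, Mul(-18, 2))), Pow(Pow(Add(6, -2), 2), 2)) = Mul(Mul(Rational(1, 2), Rational(1, 2), Add(6, 6, -36)), Pow(Pow(4, 2), 2)) = Mul(Mul(Rational(1, 2), Rational(1, 2), -24), Pow(16, 2)) = Mul(-6, 256) = -1536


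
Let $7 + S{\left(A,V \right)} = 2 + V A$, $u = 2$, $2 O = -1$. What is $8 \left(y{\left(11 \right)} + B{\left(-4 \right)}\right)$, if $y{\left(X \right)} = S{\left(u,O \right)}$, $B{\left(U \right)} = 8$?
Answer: $16$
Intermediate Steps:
$O = - \frac{1}{2}$ ($O = \frac{1}{2} \left(-1\right) = - \frac{1}{2} \approx -0.5$)
$S{\left(A,V \right)} = -5 + A V$ ($S{\left(A,V \right)} = -7 + \left(2 + V A\right) = -7 + \left(2 + A V\right) = -5 + A V$)
$y{\left(X \right)} = -6$ ($y{\left(X \right)} = -5 + 2 \left(- \frac{1}{2}\right) = -5 - 1 = -6$)
$8 \left(y{\left(11 \right)} + B{\left(-4 \right)}\right) = 8 \left(-6 + 8\right) = 8 \cdot 2 = 16$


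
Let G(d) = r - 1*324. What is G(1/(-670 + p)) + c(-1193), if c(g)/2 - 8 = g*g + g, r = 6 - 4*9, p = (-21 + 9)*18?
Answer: 2843774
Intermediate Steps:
p = -216 (p = -12*18 = -216)
r = -30 (r = 6 - 36 = -30)
c(g) = 16 + 2*g + 2*g² (c(g) = 16 + 2*(g*g + g) = 16 + 2*(g² + g) = 16 + 2*(g + g²) = 16 + (2*g + 2*g²) = 16 + 2*g + 2*g²)
G(d) = -354 (G(d) = -30 - 1*324 = -30 - 324 = -354)
G(1/(-670 + p)) + c(-1193) = -354 + (16 + 2*(-1193) + 2*(-1193)²) = -354 + (16 - 2386 + 2*1423249) = -354 + (16 - 2386 + 2846498) = -354 + 2844128 = 2843774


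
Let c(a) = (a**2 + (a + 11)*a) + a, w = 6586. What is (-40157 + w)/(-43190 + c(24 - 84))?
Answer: 33571/36710 ≈ 0.91449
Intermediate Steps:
c(a) = a + a**2 + a*(11 + a) (c(a) = (a**2 + (11 + a)*a) + a = (a**2 + a*(11 + a)) + a = a + a**2 + a*(11 + a))
(-40157 + w)/(-43190 + c(24 - 84)) = (-40157 + 6586)/(-43190 + 2*(24 - 84)*(6 + (24 - 84))) = -33571/(-43190 + 2*(-60)*(6 - 60)) = -33571/(-43190 + 2*(-60)*(-54)) = -33571/(-43190 + 6480) = -33571/(-36710) = -33571*(-1/36710) = 33571/36710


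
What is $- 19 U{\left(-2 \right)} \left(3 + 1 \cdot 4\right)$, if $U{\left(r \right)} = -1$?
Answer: $133$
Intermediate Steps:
$- 19 U{\left(-2 \right)} \left(3 + 1 \cdot 4\right) = \left(-19\right) \left(-1\right) \left(3 + 1 \cdot 4\right) = 19 \left(3 + 4\right) = 19 \cdot 7 = 133$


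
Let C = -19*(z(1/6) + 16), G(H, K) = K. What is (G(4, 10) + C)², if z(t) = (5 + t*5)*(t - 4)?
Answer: 22193521/1296 ≈ 17125.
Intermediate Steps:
z(t) = (-4 + t)*(5 + 5*t) (z(t) = (5 + 5*t)*(-4 + t) = (-4 + t)*(5 + 5*t))
C = 4351/36 (C = -19*((-20 - 15/6 + 5*(1/6)²) + 16) = -19*((-20 - 15*⅙ + 5*(⅙)²) + 16) = -19*((-20 - 5/2 + 5*(1/36)) + 16) = -19*((-20 - 5/2 + 5/36) + 16) = -19*(-805/36 + 16) = -19*(-229/36) = 4351/36 ≈ 120.86)
(G(4, 10) + C)² = (10 + 4351/36)² = (4711/36)² = 22193521/1296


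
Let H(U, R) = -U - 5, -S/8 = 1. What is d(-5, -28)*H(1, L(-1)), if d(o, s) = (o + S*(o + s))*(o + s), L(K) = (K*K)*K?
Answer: 51282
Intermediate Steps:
L(K) = K³ (L(K) = K²*K = K³)
S = -8 (S = -8*1 = -8)
d(o, s) = (o + s)*(-8*s - 7*o) (d(o, s) = (o - 8*(o + s))*(o + s) = (o + (-8*o - 8*s))*(o + s) = (-8*s - 7*o)*(o + s) = (o + s)*(-8*s - 7*o))
H(U, R) = -5 - U
d(-5, -28)*H(1, L(-1)) = (-8*(-28)² - 7*(-5)² - 15*(-5)*(-28))*(-5 - 1*1) = (-8*784 - 7*25 - 2100)*(-5 - 1) = (-6272 - 175 - 2100)*(-6) = -8547*(-6) = 51282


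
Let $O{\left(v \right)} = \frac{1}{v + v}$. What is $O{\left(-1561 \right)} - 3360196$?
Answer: $- \frac{10490531913}{3122} \approx -3.3602 \cdot 10^{6}$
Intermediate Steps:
$O{\left(v \right)} = \frac{1}{2 v}$
$O{\left(-1561 \right)} - 3360196 = \frac{1}{2 \left(-1561\right)} - 3360196 = \frac{1}{2} \left(- \frac{1}{1561}\right) - 3360196 = - \frac{1}{3122} - 3360196 = - \frac{10490531913}{3122}$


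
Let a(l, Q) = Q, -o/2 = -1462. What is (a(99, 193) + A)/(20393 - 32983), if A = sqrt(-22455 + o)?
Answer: -193/12590 - I*sqrt(19531)/12590 ≈ -0.01533 - 0.0111*I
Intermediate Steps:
o = 2924 (o = -2*(-1462) = 2924)
A = I*sqrt(19531) (A = sqrt(-22455 + 2924) = sqrt(-19531) = I*sqrt(19531) ≈ 139.75*I)
(a(99, 193) + A)/(20393 - 32983) = (193 + I*sqrt(19531))/(20393 - 32983) = (193 + I*sqrt(19531))/(-12590) = (193 + I*sqrt(19531))*(-1/12590) = -193/12590 - I*sqrt(19531)/12590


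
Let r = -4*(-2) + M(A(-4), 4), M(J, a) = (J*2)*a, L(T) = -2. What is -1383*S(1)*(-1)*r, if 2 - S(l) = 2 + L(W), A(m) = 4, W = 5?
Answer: 110640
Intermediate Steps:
S(l) = 2 (S(l) = 2 - (2 - 2) = 2 - 1*0 = 2 + 0 = 2)
M(J, a) = 2*J*a (M(J, a) = (2*J)*a = 2*J*a)
r = 40 (r = -4*(-2) + 2*4*4 = 8 + 32 = 40)
-1383*S(1)*(-1)*r = -1383*2*(-1)*40 = -(-2766)*40 = -1383*(-80) = 110640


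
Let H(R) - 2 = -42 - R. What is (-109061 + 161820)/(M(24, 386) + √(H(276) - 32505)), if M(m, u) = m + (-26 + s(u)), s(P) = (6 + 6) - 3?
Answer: 369313/32870 - 52759*I*√32821/32870 ≈ 11.236 - 290.79*I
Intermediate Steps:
H(R) = -40 - R (H(R) = 2 + (-42 - R) = -40 - R)
s(P) = 9 (s(P) = 12 - 3 = 9)
M(m, u) = -17 + m (M(m, u) = m + (-26 + 9) = m - 17 = -17 + m)
(-109061 + 161820)/(M(24, 386) + √(H(276) - 32505)) = (-109061 + 161820)/((-17 + 24) + √((-40 - 1*276) - 32505)) = 52759/(7 + √((-40 - 276) - 32505)) = 52759/(7 + √(-316 - 32505)) = 52759/(7 + √(-32821)) = 52759/(7 + I*√32821)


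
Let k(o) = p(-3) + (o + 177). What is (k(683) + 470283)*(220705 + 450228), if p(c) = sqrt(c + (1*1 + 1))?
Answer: 316105386419 + 670933*I ≈ 3.1611e+11 + 6.7093e+5*I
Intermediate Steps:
p(c) = sqrt(2 + c) (p(c) = sqrt(c + (1 + 1)) = sqrt(c + 2) = sqrt(2 + c))
k(o) = 177 + I + o (k(o) = sqrt(2 - 3) + (o + 177) = sqrt(-1) + (177 + o) = I + (177 + o) = 177 + I + o)
(k(683) + 470283)*(220705 + 450228) = ((177 + I + 683) + 470283)*(220705 + 450228) = ((860 + I) + 470283)*670933 = (471143 + I)*670933 = 316105386419 + 670933*I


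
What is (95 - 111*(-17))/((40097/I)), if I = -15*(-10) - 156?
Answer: -11892/40097 ≈ -0.29658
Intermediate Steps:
I = -6 (I = 150 - 156 = -6)
(95 - 111*(-17))/((40097/I)) = (95 - 111*(-17))/((40097/(-6))) = (95 + 1887)/((40097*(-1/6))) = 1982/(-40097/6) = 1982*(-6/40097) = -11892/40097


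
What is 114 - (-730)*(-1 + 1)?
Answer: 114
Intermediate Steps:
114 - (-730)*(-1 + 1) = 114 - (-730)*0 = 114 - 146*0 = 114 + 0 = 114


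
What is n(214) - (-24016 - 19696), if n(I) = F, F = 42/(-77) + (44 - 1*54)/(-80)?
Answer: 3846619/88 ≈ 43712.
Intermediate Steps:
F = -37/88 (F = 42*(-1/77) + (44 - 54)*(-1/80) = -6/11 - 10*(-1/80) = -6/11 + ⅛ = -37/88 ≈ -0.42045)
n(I) = -37/88
n(214) - (-24016 - 19696) = -37/88 - (-24016 - 19696) = -37/88 - 1*(-43712) = -37/88 + 43712 = 3846619/88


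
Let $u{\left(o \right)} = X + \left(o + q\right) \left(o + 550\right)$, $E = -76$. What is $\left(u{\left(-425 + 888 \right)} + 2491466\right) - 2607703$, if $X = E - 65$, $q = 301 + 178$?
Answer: $837868$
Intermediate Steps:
$q = 479$
$X = -141$ ($X = -76 - 65 = -141$)
$u{\left(o \right)} = -141 + \left(479 + o\right) \left(550 + o\right)$ ($u{\left(o \right)} = -141 + \left(o + 479\right) \left(o + 550\right) = -141 + \left(479 + o\right) \left(550 + o\right)$)
$\left(u{\left(-425 + 888 \right)} + 2491466\right) - 2607703 = \left(\left(263309 + \left(-425 + 888\right)^{2} + 1029 \left(-425 + 888\right)\right) + 2491466\right) - 2607703 = \left(\left(263309 + 463^{2} + 1029 \cdot 463\right) + 2491466\right) - 2607703 = \left(\left(263309 + 214369 + 476427\right) + 2491466\right) - 2607703 = \left(954105 + 2491466\right) - 2607703 = 3445571 - 2607703 = 837868$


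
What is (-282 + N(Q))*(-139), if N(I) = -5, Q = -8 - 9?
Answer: 39893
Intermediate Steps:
Q = -17
(-282 + N(Q))*(-139) = (-282 - 5)*(-139) = -287*(-139) = 39893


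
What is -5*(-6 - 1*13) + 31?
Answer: 126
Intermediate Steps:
-5*(-6 - 1*13) + 31 = -5*(-6 - 13) + 31 = -5*(-19) + 31 = 95 + 31 = 126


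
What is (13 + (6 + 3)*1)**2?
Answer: 484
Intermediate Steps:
(13 + (6 + 3)*1)**2 = (13 + 9*1)**2 = (13 + 9)**2 = 22**2 = 484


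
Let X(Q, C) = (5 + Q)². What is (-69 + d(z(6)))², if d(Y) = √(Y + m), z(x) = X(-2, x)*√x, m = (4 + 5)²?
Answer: 9*(23 - √(9 + √6))² ≈ 3463.2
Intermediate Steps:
m = 81 (m = 9² = 81)
z(x) = 9*√x (z(x) = (5 - 2)²*√x = 3²*√x = 9*√x)
d(Y) = √(81 + Y) (d(Y) = √(Y + 81) = √(81 + Y))
(-69 + d(z(6)))² = (-69 + √(81 + 9*√6))²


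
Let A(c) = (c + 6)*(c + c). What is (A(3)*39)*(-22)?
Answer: -46332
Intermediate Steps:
A(c) = 2*c*(6 + c) (A(c) = (6 + c)*(2*c) = 2*c*(6 + c))
(A(3)*39)*(-22) = ((2*3*(6 + 3))*39)*(-22) = ((2*3*9)*39)*(-22) = (54*39)*(-22) = 2106*(-22) = -46332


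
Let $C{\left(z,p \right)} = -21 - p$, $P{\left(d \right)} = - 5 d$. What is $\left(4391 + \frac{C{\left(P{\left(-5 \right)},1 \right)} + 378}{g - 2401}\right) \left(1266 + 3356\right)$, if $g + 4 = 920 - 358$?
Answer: $\frac{37402411854}{1843} \approx 2.0294 \cdot 10^{7}$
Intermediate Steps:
$g = 558$ ($g = -4 + \left(920 - 358\right) = -4 + 562 = 558$)
$\left(4391 + \frac{C{\left(P{\left(-5 \right)},1 \right)} + 378}{g - 2401}\right) \left(1266 + 3356\right) = \left(4391 + \frac{\left(-21 - 1\right) + 378}{558 - 2401}\right) \left(1266 + 3356\right) = \left(4391 + \frac{\left(-21 - 1\right) + 378}{-1843}\right) 4622 = \left(4391 + \left(-22 + 378\right) \left(- \frac{1}{1843}\right)\right) 4622 = \left(4391 + 356 \left(- \frac{1}{1843}\right)\right) 4622 = \left(4391 - \frac{356}{1843}\right) 4622 = \frac{8092257}{1843} \cdot 4622 = \frac{37402411854}{1843}$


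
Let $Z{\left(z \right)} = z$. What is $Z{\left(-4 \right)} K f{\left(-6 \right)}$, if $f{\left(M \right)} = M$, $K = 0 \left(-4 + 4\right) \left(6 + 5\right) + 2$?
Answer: $48$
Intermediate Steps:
$K = 2$ ($K = 0 \cdot 0 \cdot 11 + 2 = 0 \cdot 0 + 2 = 0 + 2 = 2$)
$Z{\left(-4 \right)} K f{\left(-6 \right)} = \left(-4\right) 2 \left(-6\right) = \left(-8\right) \left(-6\right) = 48$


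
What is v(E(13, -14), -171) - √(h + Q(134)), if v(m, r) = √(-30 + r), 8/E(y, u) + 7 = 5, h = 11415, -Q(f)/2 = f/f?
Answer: -√11413 + I*√201 ≈ -106.83 + 14.177*I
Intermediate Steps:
Q(f) = -2 (Q(f) = -2*f/f = -2*1 = -2)
E(y, u) = -4 (E(y, u) = 8/(-7 + 5) = 8/(-2) = 8*(-½) = -4)
v(E(13, -14), -171) - √(h + Q(134)) = √(-30 - 171) - √(11415 - 2) = √(-201) - √11413 = I*√201 - √11413 = -√11413 + I*√201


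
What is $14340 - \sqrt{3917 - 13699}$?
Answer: $14340 - i \sqrt{9782} \approx 14340.0 - 98.904 i$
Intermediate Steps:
$14340 - \sqrt{3917 - 13699} = 14340 - \sqrt{-9782} = 14340 - i \sqrt{9782}$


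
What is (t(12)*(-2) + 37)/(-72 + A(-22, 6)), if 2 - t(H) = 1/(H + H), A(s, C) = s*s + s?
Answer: 397/4680 ≈ 0.084829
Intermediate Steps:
A(s, C) = s + s² (A(s, C) = s² + s = s + s²)
t(H) = 2 - 1/(2*H) (t(H) = 2 - 1/(H + H) = 2 - 1/(2*H))
(t(12)*(-2) + 37)/(-72 + A(-22, 6)) = ((2 - ½/12)*(-2) + 37)/(-72 - 22*(1 - 22)) = ((2 - ½*1/12)*(-2) + 37)/(-72 - 22*(-21)) = ((2 - 1/24)*(-2) + 37)/(-72 + 462) = ((47/24)*(-2) + 37)/390 = (-47/12 + 37)*(1/390) = (397/12)*(1/390) = 397/4680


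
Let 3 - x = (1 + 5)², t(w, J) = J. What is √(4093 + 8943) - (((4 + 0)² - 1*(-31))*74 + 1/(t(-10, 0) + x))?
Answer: -114773/33 + 2*√3259 ≈ -3363.8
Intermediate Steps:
x = -33 (x = 3 - (1 + 5)² = 3 - 1*6² = 3 - 1*36 = 3 - 36 = -33)
√(4093 + 8943) - (((4 + 0)² - 1*(-31))*74 + 1/(t(-10, 0) + x)) = √(4093 + 8943) - (((4 + 0)² - 1*(-31))*74 + 1/(0 - 33)) = √13036 - ((4² + 31)*74 + 1/(-33)) = 2*√3259 - ((16 + 31)*74 - 1/33) = 2*√3259 - (47*74 - 1/33) = 2*√3259 - (3478 - 1/33) = 2*√3259 - 1*114773/33 = 2*√3259 - 114773/33 = -114773/33 + 2*√3259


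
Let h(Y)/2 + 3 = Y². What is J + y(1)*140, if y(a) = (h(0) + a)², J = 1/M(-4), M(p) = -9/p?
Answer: 31504/9 ≈ 3500.4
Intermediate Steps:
J = 4/9 (J = 1/(-9/(-4)) = 1/(-9*(-¼)) = 1/(9/4) = 4/9 ≈ 0.44444)
h(Y) = -6 + 2*Y²
y(a) = (-6 + a)² (y(a) = ((-6 + 2*0²) + a)² = ((-6 + 2*0) + a)² = ((-6 + 0) + a)² = (-6 + a)²)
J + y(1)*140 = 4/9 + (6 - 1*1)²*140 = 4/9 + (6 - 1)²*140 = 4/9 + 5²*140 = 4/9 + 25*140 = 4/9 + 3500 = 31504/9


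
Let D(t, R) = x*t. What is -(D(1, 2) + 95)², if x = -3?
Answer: -8464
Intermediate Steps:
D(t, R) = -3*t
-(D(1, 2) + 95)² = -(-3*1 + 95)² = -(-3 + 95)² = -1*92² = -1*8464 = -8464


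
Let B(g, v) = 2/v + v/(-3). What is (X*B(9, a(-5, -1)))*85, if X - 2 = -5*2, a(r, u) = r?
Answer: -2584/3 ≈ -861.33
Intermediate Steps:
B(g, v) = 2/v - v/3 (B(g, v) = 2/v + v*(-1/3) = 2/v - v/3)
X = -8 (X = 2 - 5*2 = 2 - 10 = -8)
(X*B(9, a(-5, -1)))*85 = -8*(2/(-5) - 1/3*(-5))*85 = -8*(2*(-1/5) + 5/3)*85 = -8*(-2/5 + 5/3)*85 = -8*19/15*85 = -152/15*85 = -2584/3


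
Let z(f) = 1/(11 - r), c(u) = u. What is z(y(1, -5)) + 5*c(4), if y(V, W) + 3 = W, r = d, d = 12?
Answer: 19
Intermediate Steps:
r = 12
y(V, W) = -3 + W
z(f) = -1 (z(f) = 1/(11 - 1*12) = 1/(11 - 12) = 1/(-1) = -1)
z(y(1, -5)) + 5*c(4) = -1 + 5*4 = -1 + 20 = 19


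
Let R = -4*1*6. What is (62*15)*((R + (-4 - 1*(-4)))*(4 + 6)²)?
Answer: -2232000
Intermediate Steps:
R = -24 (R = -4*6 = -24)
(62*15)*((R + (-4 - 1*(-4)))*(4 + 6)²) = (62*15)*((-24 + (-4 - 1*(-4)))*(4 + 6)²) = 930*((-24 + (-4 + 4))*10²) = 930*((-24 + 0)*100) = 930*(-24*100) = 930*(-2400) = -2232000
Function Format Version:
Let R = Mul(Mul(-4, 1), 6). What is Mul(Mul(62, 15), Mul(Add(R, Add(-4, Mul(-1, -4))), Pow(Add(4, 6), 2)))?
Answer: -2232000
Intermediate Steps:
R = -24 (R = Mul(-4, 6) = -24)
Mul(Mul(62, 15), Mul(Add(R, Add(-4, Mul(-1, -4))), Pow(Add(4, 6), 2))) = Mul(Mul(62, 15), Mul(Add(-24, Add(-4, Mul(-1, -4))), Pow(Add(4, 6), 2))) = Mul(930, Mul(Add(-24, Add(-4, 4)), Pow(10, 2))) = Mul(930, Mul(Add(-24, 0), 100)) = Mul(930, Mul(-24, 100)) = Mul(930, -2400) = -2232000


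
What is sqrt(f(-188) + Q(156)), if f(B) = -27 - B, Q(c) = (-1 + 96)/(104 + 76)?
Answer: sqrt(5815)/6 ≈ 12.709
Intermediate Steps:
Q(c) = 19/36 (Q(c) = 95/180 = 95*(1/180) = 19/36)
sqrt(f(-188) + Q(156)) = sqrt((-27 - 1*(-188)) + 19/36) = sqrt((-27 + 188) + 19/36) = sqrt(161 + 19/36) = sqrt(5815/36) = sqrt(5815)/6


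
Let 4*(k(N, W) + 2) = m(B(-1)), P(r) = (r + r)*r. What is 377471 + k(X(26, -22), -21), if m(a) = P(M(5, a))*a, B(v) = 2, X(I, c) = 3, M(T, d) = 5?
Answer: 377494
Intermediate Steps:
P(r) = 2*r**2 (P(r) = (2*r)*r = 2*r**2)
m(a) = 50*a (m(a) = (2*5**2)*a = (2*25)*a = 50*a)
k(N, W) = 23 (k(N, W) = -2 + (50*2)/4 = -2 + (1/4)*100 = -2 + 25 = 23)
377471 + k(X(26, -22), -21) = 377471 + 23 = 377494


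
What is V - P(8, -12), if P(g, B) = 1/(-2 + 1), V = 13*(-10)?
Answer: -129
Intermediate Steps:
V = -130
P(g, B) = -1 (P(g, B) = 1/(-1) = -1)
V - P(8, -12) = -130 - 1*(-1) = -130 + 1 = -129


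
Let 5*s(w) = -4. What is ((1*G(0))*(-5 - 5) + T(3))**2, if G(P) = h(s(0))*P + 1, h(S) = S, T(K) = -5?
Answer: 225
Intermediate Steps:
s(w) = -4/5 (s(w) = (1/5)*(-4) = -4/5)
G(P) = 1 - 4*P/5 (G(P) = -4*P/5 + 1 = 1 - 4*P/5)
((1*G(0))*(-5 - 5) + T(3))**2 = ((1*(1 - 4/5*0))*(-5 - 5) - 5)**2 = ((1*(1 + 0))*(-10) - 5)**2 = ((1*1)*(-10) - 5)**2 = (1*(-10) - 5)**2 = (-10 - 5)**2 = (-15)**2 = 225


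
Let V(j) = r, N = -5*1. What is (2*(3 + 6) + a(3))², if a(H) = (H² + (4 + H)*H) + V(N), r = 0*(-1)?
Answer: 2304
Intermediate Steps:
N = -5
r = 0
V(j) = 0
a(H) = H² + H*(4 + H) (a(H) = (H² + (4 + H)*H) + 0 = (H² + H*(4 + H)) + 0 = H² + H*(4 + H))
(2*(3 + 6) + a(3))² = (2*(3 + 6) + 2*3*(2 + 3))² = (2*9 + 2*3*5)² = (18 + 30)² = 48² = 2304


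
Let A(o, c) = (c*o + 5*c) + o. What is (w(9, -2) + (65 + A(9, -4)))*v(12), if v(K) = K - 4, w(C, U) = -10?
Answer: 64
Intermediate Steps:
A(o, c) = o + 5*c + c*o (A(o, c) = (5*c + c*o) + o = o + 5*c + c*o)
v(K) = -4 + K
(w(9, -2) + (65 + A(9, -4)))*v(12) = (-10 + (65 + (9 + 5*(-4) - 4*9)))*(-4 + 12) = (-10 + (65 + (9 - 20 - 36)))*8 = (-10 + (65 - 47))*8 = (-10 + 18)*8 = 8*8 = 64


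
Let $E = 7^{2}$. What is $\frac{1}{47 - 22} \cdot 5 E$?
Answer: $\frac{49}{5} \approx 9.8$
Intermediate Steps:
$E = 49$
$\frac{1}{47 - 22} \cdot 5 E = \frac{1}{47 - 22} \cdot 5 \cdot 49 = \frac{1}{25} \cdot 5 \cdot 49 = \frac{1}{5} \cdot 49 = \frac{49}{5}$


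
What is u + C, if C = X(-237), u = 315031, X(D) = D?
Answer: 314794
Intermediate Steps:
C = -237
u + C = 315031 - 237 = 314794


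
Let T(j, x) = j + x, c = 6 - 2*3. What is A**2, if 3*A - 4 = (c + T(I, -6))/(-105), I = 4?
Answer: 178084/99225 ≈ 1.7948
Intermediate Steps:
c = 0 (c = 6 - 6 = 0)
A = 422/315 (A = 4/3 + ((0 + (4 - 6))/(-105))/3 = 4/3 + ((0 - 2)*(-1/105))/3 = 4/3 + (-2*(-1/105))/3 = 4/3 + (1/3)*(2/105) = 4/3 + 2/315 = 422/315 ≈ 1.3397)
A**2 = (422/315)**2 = 178084/99225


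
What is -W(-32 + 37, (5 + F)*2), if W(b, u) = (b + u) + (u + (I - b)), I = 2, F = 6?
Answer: -46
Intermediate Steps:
W(b, u) = 2 + 2*u (W(b, u) = (b + u) + (u + (2 - b)) = (b + u) + (2 + u - b) = 2 + 2*u)
-W(-32 + 37, (5 + F)*2) = -(2 + 2*((5 + 6)*2)) = -(2 + 2*(11*2)) = -(2 + 2*22) = -(2 + 44) = -1*46 = -46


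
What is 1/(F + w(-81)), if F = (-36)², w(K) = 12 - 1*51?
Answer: 1/1257 ≈ 0.00079555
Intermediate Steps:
w(K) = -39 (w(K) = 12 - 51 = -39)
F = 1296
1/(F + w(-81)) = 1/(1296 - 39) = 1/1257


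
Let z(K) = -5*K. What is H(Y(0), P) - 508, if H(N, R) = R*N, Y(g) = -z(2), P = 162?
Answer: 1112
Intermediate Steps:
Y(g) = 10 (Y(g) = -(-5)*2 = -1*(-10) = 10)
H(N, R) = N*R
H(Y(0), P) - 508 = 10*162 - 508 = 1620 - 508 = 1112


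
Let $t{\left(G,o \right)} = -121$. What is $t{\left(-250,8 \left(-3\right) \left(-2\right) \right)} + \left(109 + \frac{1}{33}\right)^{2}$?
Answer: $\frac{12813835}{1089} \approx 11767.0$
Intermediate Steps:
$t{\left(-250,8 \left(-3\right) \left(-2\right) \right)} + \left(109 + \frac{1}{33}\right)^{2} = -121 + \left(109 + \frac{1}{33}\right)^{2} = -121 + \left(\frac{3598}{33}\right)^{2} = -121 + \frac{12945604}{1089} = \frac{12813835}{1089}$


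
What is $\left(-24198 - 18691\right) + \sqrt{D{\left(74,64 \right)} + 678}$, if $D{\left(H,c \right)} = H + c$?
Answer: $-42889 + 4 \sqrt{51} \approx -42860.0$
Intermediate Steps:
$\left(-24198 - 18691\right) + \sqrt{D{\left(74,64 \right)} + 678} = \left(-24198 - 18691\right) + \sqrt{\left(74 + 64\right) + 678} = -42889 + \sqrt{138 + 678} = -42889 + \sqrt{816} = -42889 + 4 \sqrt{51}$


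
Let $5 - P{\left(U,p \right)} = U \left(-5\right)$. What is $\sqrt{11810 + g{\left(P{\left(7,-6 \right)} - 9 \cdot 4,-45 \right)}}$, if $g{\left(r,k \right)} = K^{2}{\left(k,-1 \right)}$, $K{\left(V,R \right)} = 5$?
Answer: $3 \sqrt{1315} \approx 108.79$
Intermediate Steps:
$P{\left(U,p \right)} = 5 + 5 U$ ($P{\left(U,p \right)} = 5 - U \left(-5\right) = 5 - - 5 U = 5 + 5 U$)
$g{\left(r,k \right)} = 25$ ($g{\left(r,k \right)} = 5^{2} = 25$)
$\sqrt{11810 + g{\left(P{\left(7,-6 \right)} - 9 \cdot 4,-45 \right)}} = \sqrt{11810 + 25} = \sqrt{11835} = 3 \sqrt{1315}$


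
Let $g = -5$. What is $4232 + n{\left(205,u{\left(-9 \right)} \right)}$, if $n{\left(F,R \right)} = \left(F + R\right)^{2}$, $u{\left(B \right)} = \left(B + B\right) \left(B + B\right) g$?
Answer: $2006457$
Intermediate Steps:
$u{\left(B \right)} = - 20 B^{2}$ ($u{\left(B \right)} = \left(B + B\right) \left(B + B\right) \left(-5\right) = 2 B 2 B \left(-5\right) = 4 B^{2} \left(-5\right) = - 20 B^{2}$)
$4232 + n{\left(205,u{\left(-9 \right)} \right)} = 4232 + \left(205 - 20 \left(-9\right)^{2}\right)^{2} = 4232 + \left(205 - 1620\right)^{2} = 4232 + \left(-1415\right)^{2} = 4232 + 2002225 = 2006457$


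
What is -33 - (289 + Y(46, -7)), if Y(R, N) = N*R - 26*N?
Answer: -182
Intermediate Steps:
Y(R, N) = -26*N + N*R
-33 - (289 + Y(46, -7)) = -33 - (289 - 7*(-26 + 46)) = -33 - (289 - 7*20) = -33 - (289 - 140) = -33 - 1*149 = -33 - 149 = -182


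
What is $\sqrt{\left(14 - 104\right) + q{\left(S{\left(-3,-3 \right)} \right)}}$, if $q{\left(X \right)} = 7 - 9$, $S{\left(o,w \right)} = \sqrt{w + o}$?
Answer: $2 i \sqrt{23} \approx 9.5917 i$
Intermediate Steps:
$S{\left(o,w \right)} = \sqrt{o + w}$
$q{\left(X \right)} = -2$ ($q{\left(X \right)} = 7 - 9 = -2$)
$\sqrt{\left(14 - 104\right) + q{\left(S{\left(-3,-3 \right)} \right)}} = \sqrt{\left(14 - 104\right) - 2} = \sqrt{-90 - 2} = \sqrt{-92} = 2 i \sqrt{23}$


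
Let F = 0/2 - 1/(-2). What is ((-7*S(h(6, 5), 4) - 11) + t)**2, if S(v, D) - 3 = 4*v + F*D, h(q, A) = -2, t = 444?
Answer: 206116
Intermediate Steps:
F = 1/2 (F = 0*(1/2) - 1*(-1/2) = 0 + 1/2 = 1/2 ≈ 0.50000)
S(v, D) = 3 + D/2 + 4*v (S(v, D) = 3 + (4*v + D/2) = 3 + (D/2 + 4*v) = 3 + D/2 + 4*v)
((-7*S(h(6, 5), 4) - 11) + t)**2 = ((-7*(3 + (1/2)*4 + 4*(-2)) - 11) + 444)**2 = ((-7*(3 + 2 - 8) - 11) + 444)**2 = ((-7*(-3) - 11) + 444)**2 = ((21 - 11) + 444)**2 = (10 + 444)**2 = 454**2 = 206116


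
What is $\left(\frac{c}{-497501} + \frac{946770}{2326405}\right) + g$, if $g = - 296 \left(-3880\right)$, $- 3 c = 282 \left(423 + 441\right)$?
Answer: $\frac{265847712990788930}{231477762781} \approx 1.1485 \cdot 10^{6}$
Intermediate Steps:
$c = -81216$ ($c = - \frac{282 \left(423 + 441\right)}{3} = - \frac{282 \cdot 864}{3} = \left(- \frac{1}{3}\right) 243648 = -81216$)
$g = 1148480$ ($g = \left(-1\right) \left(-1148480\right) = 1148480$)
$\left(\frac{c}{-497501} + \frac{946770}{2326405}\right) + g = \left(- \frac{81216}{-497501} + \frac{946770}{2326405}\right) + 1148480 = \left(\left(-81216\right) \left(- \frac{1}{497501}\right) + 946770 \cdot \frac{1}{2326405}\right) + 1148480 = \left(\frac{81216}{497501} + \frac{189354}{465281}\right) + 1148480 = \frac{131992066050}{231477762781} + 1148480 = \frac{265847712990788930}{231477762781}$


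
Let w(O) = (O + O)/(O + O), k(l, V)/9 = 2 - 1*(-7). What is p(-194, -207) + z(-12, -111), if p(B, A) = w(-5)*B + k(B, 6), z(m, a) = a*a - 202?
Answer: 12006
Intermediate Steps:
k(l, V) = 81 (k(l, V) = 9*(2 - 1*(-7)) = 9*(2 + 7) = 9*9 = 81)
w(O) = 1 (w(O) = (2*O)/((2*O)) = (2*O)*(1/(2*O)) = 1)
z(m, a) = -202 + a**2 (z(m, a) = a**2 - 202 = -202 + a**2)
p(B, A) = 81 + B (p(B, A) = 1*B + 81 = B + 81 = 81 + B)
p(-194, -207) + z(-12, -111) = (81 - 194) + (-202 + (-111)**2) = -113 + (-202 + 12321) = -113 + 12119 = 12006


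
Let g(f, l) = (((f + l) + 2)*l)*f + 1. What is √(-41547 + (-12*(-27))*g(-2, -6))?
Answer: I*√64551 ≈ 254.07*I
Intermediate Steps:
g(f, l) = 1 + f*l*(2 + f + l) (g(f, l) = ((2 + f + l)*l)*f + 1 = (l*(2 + f + l))*f + 1 = f*l*(2 + f + l) + 1 = 1 + f*l*(2 + f + l))
√(-41547 + (-12*(-27))*g(-2, -6)) = √(-41547 + (-12*(-27))*(1 - 2*(-6)² - 6*(-2)² + 2*(-2)*(-6))) = √(-41547 + 324*(1 - 2*36 - 6*4 + 24)) = √(-41547 + 324*(1 - 72 - 24 + 24)) = √(-41547 + 324*(-71)) = √(-41547 - 23004) = √(-64551) = I*√64551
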